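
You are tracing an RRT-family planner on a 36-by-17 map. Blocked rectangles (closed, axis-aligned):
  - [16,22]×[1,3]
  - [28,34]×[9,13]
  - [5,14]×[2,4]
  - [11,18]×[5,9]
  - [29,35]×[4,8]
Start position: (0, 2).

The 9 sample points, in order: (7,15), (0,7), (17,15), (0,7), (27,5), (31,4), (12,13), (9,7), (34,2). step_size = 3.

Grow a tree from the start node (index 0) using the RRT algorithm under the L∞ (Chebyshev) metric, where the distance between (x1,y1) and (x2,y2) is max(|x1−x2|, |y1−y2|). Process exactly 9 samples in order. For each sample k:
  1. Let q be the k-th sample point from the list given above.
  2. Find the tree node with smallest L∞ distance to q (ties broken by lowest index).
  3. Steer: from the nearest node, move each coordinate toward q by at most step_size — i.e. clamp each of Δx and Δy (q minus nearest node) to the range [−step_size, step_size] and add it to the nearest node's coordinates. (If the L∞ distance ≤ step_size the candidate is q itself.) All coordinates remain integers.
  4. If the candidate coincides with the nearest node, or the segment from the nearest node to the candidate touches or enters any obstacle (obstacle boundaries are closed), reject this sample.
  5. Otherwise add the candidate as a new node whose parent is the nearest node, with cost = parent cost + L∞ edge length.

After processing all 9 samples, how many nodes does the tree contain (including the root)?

1. q=(7,15) nearest=0 d=13 new=(3,5) → add node 1 parent=0 cost=3
2. q=(0,7) nearest=1 d=3 new=(0,7) → add node 2 parent=1 cost=6
3. q=(17,15) nearest=1 d=14 new=(6,8) → add node 3 parent=1 cost=6
4. q=(0,7) nearest=2 d=0 → coincident, reject
5. q=(27,5) nearest=3 d=21 new=(9,5) → add node 4 parent=3 cost=9
6. q=(31,4) nearest=4 d=22 new=(12,4) → blocked by [5,14]×[2,4], reject
7. q=(12,13) nearest=3 d=6 new=(9,11) → add node 5 parent=3 cost=9
8. q=(9,7) nearest=4 d=2 new=(9,7) → add node 6 parent=4 cost=11
9. q=(34,2) nearest=4 d=25 new=(12,2) → blocked by [5,14]×[2,4], reject

Node count: 7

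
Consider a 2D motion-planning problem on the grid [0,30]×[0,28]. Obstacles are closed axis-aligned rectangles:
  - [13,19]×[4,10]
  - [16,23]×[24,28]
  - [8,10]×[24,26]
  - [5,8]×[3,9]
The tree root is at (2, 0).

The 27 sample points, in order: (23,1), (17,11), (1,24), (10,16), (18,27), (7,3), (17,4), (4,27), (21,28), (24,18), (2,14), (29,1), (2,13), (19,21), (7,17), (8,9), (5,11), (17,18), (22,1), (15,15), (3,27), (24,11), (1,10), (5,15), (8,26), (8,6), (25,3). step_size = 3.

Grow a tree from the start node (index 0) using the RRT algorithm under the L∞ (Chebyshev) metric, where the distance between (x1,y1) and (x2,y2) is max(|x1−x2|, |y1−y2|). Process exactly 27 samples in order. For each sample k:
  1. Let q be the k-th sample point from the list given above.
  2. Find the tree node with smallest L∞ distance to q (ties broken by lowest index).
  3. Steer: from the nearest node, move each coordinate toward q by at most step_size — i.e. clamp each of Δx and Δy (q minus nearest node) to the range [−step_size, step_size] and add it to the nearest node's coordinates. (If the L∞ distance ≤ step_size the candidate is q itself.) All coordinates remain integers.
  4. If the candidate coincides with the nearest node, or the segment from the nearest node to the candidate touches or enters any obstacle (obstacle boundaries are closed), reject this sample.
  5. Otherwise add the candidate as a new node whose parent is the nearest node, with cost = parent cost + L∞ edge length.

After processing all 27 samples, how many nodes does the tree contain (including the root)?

Node count: 16

1. q=(23,1) nearest=0 d=21 new=(5,1) → add node 1 parent=0 cost=3
2. q=(17,11) nearest=1 d=12 new=(8,4) → blocked by [5,8]×[3,9], reject
3. q=(1,24) nearest=1 d=23 new=(2,4) → add node 2 parent=1 cost=6
4. q=(10,16) nearest=2 d=12 new=(5,7) → blocked by [5,8]×[3,9], reject
5. q=(18,27) nearest=2 d=23 new=(5,7) → blocked by [5,8]×[3,9], reject
6. q=(7,3) nearest=1 d=2 new=(7,3) → blocked by [5,8]×[3,9], reject
7. q=(17,4) nearest=1 d=12 new=(8,4) → blocked by [5,8]×[3,9], reject
8. q=(4,27) nearest=2 d=23 new=(4,7) → add node 3 parent=2 cost=9
9. q=(21,28) nearest=3 d=21 new=(7,10) → blocked by [5,8]×[3,9], reject
10. q=(24,18) nearest=1 d=19 new=(8,4) → blocked by [5,8]×[3,9], reject
11. q=(2,14) nearest=3 d=7 new=(2,10) → add node 4 parent=3 cost=12
12. q=(29,1) nearest=1 d=24 new=(8,1) → add node 5 parent=1 cost=6
13. q=(2,13) nearest=4 d=3 new=(2,13) → add node 6 parent=4 cost=15
14. q=(19,21) nearest=3 d=15 new=(7,10) → blocked by [5,8]×[3,9], reject
15. q=(7,17) nearest=6 d=5 new=(5,16) → add node 7 parent=6 cost=18
16. q=(8,9) nearest=3 d=4 new=(7,9) → blocked by [5,8]×[3,9], reject
17. q=(5,11) nearest=4 d=3 new=(5,11) → add node 8 parent=4 cost=15
18. q=(17,18) nearest=7 d=12 new=(8,18) → add node 9 parent=7 cost=21
19. q=(22,1) nearest=5 d=14 new=(11,1) → add node 10 parent=5 cost=9
20. q=(15,15) nearest=9 d=7 new=(11,15) → add node 11 parent=9 cost=24
21. q=(3,27) nearest=9 d=9 new=(5,21) → add node 12 parent=9 cost=24
22. q=(24,11) nearest=10 d=13 new=(14,4) → blocked by [13,19]×[4,10], reject
23. q=(1,10) nearest=4 d=1 new=(1,10) → add node 13 parent=4 cost=13
24. q=(5,15) nearest=7 d=1 new=(5,15) → add node 14 parent=7 cost=19
25. q=(8,26) nearest=12 d=5 new=(8,24) → blocked by [8,10]×[24,26], reject
26. q=(8,6) nearest=3 d=4 new=(7,6) → blocked by [5,8]×[3,9], reject
27. q=(25,3) nearest=10 d=14 new=(14,3) → add node 15 parent=10 cost=12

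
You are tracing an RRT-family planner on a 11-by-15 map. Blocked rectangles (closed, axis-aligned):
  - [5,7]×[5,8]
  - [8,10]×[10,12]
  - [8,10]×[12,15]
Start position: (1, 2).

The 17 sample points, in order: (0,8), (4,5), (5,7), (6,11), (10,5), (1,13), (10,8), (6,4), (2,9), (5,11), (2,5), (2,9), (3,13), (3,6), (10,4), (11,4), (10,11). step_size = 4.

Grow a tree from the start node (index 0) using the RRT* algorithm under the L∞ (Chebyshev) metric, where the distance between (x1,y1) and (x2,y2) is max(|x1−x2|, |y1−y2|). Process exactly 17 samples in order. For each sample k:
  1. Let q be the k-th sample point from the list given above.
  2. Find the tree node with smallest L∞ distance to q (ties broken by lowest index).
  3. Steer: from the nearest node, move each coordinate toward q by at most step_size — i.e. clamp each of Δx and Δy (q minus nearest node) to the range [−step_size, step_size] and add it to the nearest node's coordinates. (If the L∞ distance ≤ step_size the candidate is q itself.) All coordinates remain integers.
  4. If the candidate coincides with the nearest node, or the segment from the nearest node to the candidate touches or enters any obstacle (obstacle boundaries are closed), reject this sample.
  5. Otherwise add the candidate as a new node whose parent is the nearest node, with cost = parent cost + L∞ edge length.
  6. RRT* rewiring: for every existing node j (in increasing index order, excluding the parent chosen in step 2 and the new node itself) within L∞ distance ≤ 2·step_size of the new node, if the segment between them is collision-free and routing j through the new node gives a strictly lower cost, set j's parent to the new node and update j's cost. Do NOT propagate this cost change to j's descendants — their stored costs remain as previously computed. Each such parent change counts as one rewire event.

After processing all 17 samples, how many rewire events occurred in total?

1. q=(0,8) nearest=0 d=6 new=(0,6) → add node 1 parent=0 cost=4
2. q=(4,5) nearest=0 d=3 new=(4,5) → add node 2 parent=0 cost=3
3. q=(5,7) nearest=2 d=2 new=(5,7) → blocked by [5,7]×[5,8], reject
4. q=(6,11) nearest=1 d=6 new=(4,10) → add node 3 parent=1 cost=8
5. q=(10,5) nearest=2 d=6 new=(8,5) → blocked by [5,7]×[5,8], reject
6. q=(1,13) nearest=3 d=3 new=(1,13) → add node 4 parent=3 cost=11
7. q=(10,8) nearest=2 d=6 new=(8,8) → blocked by [5,7]×[5,8], reject
8. q=(6,4) nearest=2 d=2 new=(6,4) → add node 5 parent=2 cost=5
9. q=(2,9) nearest=3 d=2 new=(2,9) → add node 6 parent=3 cost=10
10. q=(5,11) nearest=3 d=1 new=(5,11) → add node 7 parent=3 cost=9
11. q=(2,5) nearest=1 d=2 new=(2,5) → add node 8 parent=1 cost=6
12. q=(2,9) nearest=6 d=0 → coincident, reject
13. q=(3,13) nearest=4 d=2 new=(3,13) → add node 9 parent=4 cost=13
14. q=(3,6) nearest=2 d=1 new=(3,6) → add node 10 parent=2 cost=4; rewire 6→10 (7<10); rewire 8→10 (5<6); rewire 9→10 (11<13)
15. q=(10,4) nearest=5 d=4 new=(10,4) → add node 11 parent=5 cost=9
16. q=(11,4) nearest=11 d=1 new=(11,4) → add node 12 parent=11 cost=10
17. q=(10,11) nearest=7 d=5 new=(9,11) → blocked by [8,10]×[10,12], reject

Rewire events: 3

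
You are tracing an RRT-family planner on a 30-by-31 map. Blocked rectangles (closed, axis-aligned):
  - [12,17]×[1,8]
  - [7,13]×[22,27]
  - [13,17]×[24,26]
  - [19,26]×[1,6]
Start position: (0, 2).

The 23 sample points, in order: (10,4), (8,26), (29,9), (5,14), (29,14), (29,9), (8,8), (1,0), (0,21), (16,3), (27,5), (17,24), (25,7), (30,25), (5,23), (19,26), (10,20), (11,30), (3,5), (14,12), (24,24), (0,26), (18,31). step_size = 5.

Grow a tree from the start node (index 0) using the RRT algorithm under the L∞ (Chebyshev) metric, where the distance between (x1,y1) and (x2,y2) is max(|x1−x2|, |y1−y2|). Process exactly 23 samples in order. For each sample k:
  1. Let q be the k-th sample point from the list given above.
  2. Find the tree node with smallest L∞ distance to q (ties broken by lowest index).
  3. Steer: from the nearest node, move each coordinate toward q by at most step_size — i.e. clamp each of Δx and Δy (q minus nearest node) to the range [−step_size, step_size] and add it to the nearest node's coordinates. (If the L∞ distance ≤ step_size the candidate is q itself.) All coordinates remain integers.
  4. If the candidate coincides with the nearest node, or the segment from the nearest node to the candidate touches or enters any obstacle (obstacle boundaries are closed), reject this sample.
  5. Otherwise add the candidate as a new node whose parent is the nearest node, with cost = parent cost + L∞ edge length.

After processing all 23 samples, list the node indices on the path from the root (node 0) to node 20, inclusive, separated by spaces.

Path: 0 1 2 3 5 10 14 20

1. q=(10,4) nearest=0 d=10 new=(5,4) → add node 1 parent=0 cost=5
2. q=(8,26) nearest=1 d=22 new=(8,9) → add node 2 parent=1 cost=10
3. q=(29,9) nearest=2 d=21 new=(13,9) → add node 3 parent=2 cost=15
4. q=(5,14) nearest=2 d=5 new=(5,14) → add node 4 parent=2 cost=15
5. q=(29,14) nearest=3 d=16 new=(18,14) → add node 5 parent=3 cost=20
6. q=(29,9) nearest=5 d=11 new=(23,9) → add node 6 parent=5 cost=25
7. q=(8,8) nearest=2 d=1 new=(8,8) → add node 7 parent=2 cost=11
8. q=(1,0) nearest=0 d=2 new=(1,0) → add node 8 parent=0 cost=2
9. q=(0,21) nearest=4 d=7 new=(0,19) → add node 9 parent=4 cost=20
10. q=(16,3) nearest=3 d=6 new=(16,4) → blocked by [12,17]×[1,8], reject
11. q=(27,5) nearest=6 d=4 new=(27,5) → blocked by [19,26]×[1,6], reject
12. q=(17,24) nearest=5 d=10 new=(17,19) → add node 10 parent=5 cost=25
13. q=(25,7) nearest=6 d=2 new=(25,7) → add node 11 parent=6 cost=27
14. q=(30,25) nearest=5 d=12 new=(23,19) → add node 12 parent=5 cost=25
15. q=(5,23) nearest=9 d=5 new=(5,23) → add node 13 parent=9 cost=25
16. q=(19,26) nearest=10 d=7 new=(19,24) → add node 14 parent=10 cost=30
17. q=(10,20) nearest=13 d=5 new=(10,20) → add node 15 parent=13 cost=30
18. q=(11,30) nearest=13 d=7 new=(10,28) → blocked by [7,13]×[22,27], reject
19. q=(3,5) nearest=1 d=2 new=(3,5) → add node 16 parent=1 cost=7
20. q=(14,12) nearest=3 d=3 new=(14,12) → add node 17 parent=3 cost=18
21. q=(24,24) nearest=12 d=5 new=(24,24) → add node 18 parent=12 cost=30
22. q=(0,26) nearest=13 d=5 new=(0,26) → add node 19 parent=13 cost=30
23. q=(18,31) nearest=14 d=7 new=(18,29) → add node 20 parent=14 cost=35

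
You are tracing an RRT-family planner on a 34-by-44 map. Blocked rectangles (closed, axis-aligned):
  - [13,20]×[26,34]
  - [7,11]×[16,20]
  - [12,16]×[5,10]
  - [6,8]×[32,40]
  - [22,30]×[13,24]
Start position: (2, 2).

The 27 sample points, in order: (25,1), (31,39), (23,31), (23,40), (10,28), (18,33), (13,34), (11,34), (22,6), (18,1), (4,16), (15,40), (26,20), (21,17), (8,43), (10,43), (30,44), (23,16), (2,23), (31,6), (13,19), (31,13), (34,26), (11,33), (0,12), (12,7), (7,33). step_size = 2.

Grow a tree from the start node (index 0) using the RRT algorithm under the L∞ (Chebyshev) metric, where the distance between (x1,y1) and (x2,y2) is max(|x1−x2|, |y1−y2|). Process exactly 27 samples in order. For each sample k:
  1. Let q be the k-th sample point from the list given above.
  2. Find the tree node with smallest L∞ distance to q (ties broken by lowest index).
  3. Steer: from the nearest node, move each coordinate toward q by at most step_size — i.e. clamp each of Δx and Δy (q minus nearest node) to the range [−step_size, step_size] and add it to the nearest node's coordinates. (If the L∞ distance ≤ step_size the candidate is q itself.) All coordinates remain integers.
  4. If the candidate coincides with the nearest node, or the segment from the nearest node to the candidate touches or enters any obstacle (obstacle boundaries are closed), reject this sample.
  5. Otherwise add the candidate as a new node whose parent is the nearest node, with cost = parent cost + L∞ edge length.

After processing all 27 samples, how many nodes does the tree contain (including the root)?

Node count: 21

1. q=(25,1) nearest=0 d=23 new=(4,1) → add node 1 parent=0 cost=2
2. q=(31,39) nearest=0 d=37 new=(4,4) → add node 2 parent=0 cost=2
3. q=(23,31) nearest=2 d=27 new=(6,6) → add node 3 parent=2 cost=4
4. q=(23,40) nearest=3 d=34 new=(8,8) → add node 4 parent=3 cost=6
5. q=(10,28) nearest=4 d=20 new=(10,10) → add node 5 parent=4 cost=8
6. q=(18,33) nearest=5 d=23 new=(12,12) → add node 6 parent=5 cost=10
7. q=(13,34) nearest=6 d=22 new=(13,14) → add node 7 parent=6 cost=12
8. q=(11,34) nearest=7 d=20 new=(11,16) → blocked by [7,11]×[16,20], reject
9. q=(22,6) nearest=7 d=9 new=(15,12) → add node 8 parent=7 cost=14
10. q=(18,1) nearest=5 d=9 new=(12,8) → blocked by [12,16]×[5,10], reject
11. q=(4,16) nearest=5 d=6 new=(8,12) → add node 9 parent=5 cost=10
12. q=(15,40) nearest=7 d=26 new=(15,16) → add node 10 parent=7 cost=14
13. q=(26,20) nearest=8 d=11 new=(17,14) → add node 11 parent=8 cost=16
14. q=(21,17) nearest=11 d=4 new=(19,16) → add node 12 parent=11 cost=18
15. q=(8,43) nearest=10 d=27 new=(13,18) → add node 13 parent=10 cost=16
16. q=(10,43) nearest=13 d=25 new=(11,20) → blocked by [7,11]×[16,20], reject
17. q=(30,44) nearest=13 d=26 new=(15,20) → add node 14 parent=13 cost=18
18. q=(23,16) nearest=12 d=4 new=(21,16) → add node 15 parent=12 cost=20
19. q=(2,23) nearest=6 d=11 new=(10,14) → add node 16 parent=6 cost=12
20. q=(31,6) nearest=15 d=10 new=(23,14) → blocked by [22,30]×[13,24], reject
21. q=(13,19) nearest=13 d=1 new=(13,19) → add node 17 parent=13 cost=17
22. q=(31,13) nearest=15 d=10 new=(23,14) → blocked by [22,30]×[13,24], reject
23. q=(34,26) nearest=15 d=13 new=(23,18) → blocked by [22,30]×[13,24], reject
24. q=(11,33) nearest=14 d=13 new=(13,22) → add node 18 parent=14 cost=20
25. q=(0,12) nearest=3 d=6 new=(4,8) → add node 19 parent=3 cost=6
26. q=(12,7) nearest=5 d=3 new=(12,8) → blocked by [12,16]×[5,10], reject
27. q=(7,33) nearest=18 d=11 new=(11,24) → add node 20 parent=18 cost=22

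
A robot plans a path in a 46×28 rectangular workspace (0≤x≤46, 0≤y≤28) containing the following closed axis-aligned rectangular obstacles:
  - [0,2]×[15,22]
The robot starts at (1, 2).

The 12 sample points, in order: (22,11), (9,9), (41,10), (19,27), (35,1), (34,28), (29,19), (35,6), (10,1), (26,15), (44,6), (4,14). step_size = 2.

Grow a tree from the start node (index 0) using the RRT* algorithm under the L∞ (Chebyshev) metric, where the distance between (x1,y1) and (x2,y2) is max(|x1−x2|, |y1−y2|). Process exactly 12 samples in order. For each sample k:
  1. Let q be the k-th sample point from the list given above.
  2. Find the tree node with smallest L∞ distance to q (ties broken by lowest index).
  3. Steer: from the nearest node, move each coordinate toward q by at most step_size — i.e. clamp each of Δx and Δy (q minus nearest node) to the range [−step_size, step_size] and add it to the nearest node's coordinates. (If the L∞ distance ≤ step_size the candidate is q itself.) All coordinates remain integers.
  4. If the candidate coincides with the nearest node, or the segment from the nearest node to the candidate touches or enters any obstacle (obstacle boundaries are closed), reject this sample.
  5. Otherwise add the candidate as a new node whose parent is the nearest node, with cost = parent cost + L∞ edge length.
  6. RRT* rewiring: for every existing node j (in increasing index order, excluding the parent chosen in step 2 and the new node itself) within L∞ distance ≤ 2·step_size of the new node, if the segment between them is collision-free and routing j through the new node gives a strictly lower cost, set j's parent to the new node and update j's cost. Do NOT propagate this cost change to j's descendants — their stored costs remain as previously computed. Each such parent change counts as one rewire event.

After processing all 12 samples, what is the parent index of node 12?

Parent of node 12: 4

1. q=(22,11) nearest=0 d=21 new=(3,4) → add node 1 parent=0 cost=2
2. q=(9,9) nearest=1 d=6 new=(5,6) → add node 2 parent=1 cost=4
3. q=(41,10) nearest=2 d=36 new=(7,8) → add node 3 parent=2 cost=6
4. q=(19,27) nearest=3 d=19 new=(9,10) → add node 4 parent=3 cost=8
5. q=(35,1) nearest=4 d=26 new=(11,8) → add node 5 parent=4 cost=10
6. q=(34,28) nearest=5 d=23 new=(13,10) → add node 6 parent=5 cost=12
7. q=(29,19) nearest=6 d=16 new=(15,12) → add node 7 parent=6 cost=14
8. q=(35,6) nearest=7 d=20 new=(17,10) → add node 8 parent=7 cost=16
9. q=(10,1) nearest=2 d=5 new=(7,4) → add node 9 parent=2 cost=6
10. q=(26,15) nearest=8 d=9 new=(19,12) → add node 10 parent=8 cost=18
11. q=(44,6) nearest=10 d=25 new=(21,10) → add node 11 parent=10 cost=20
12. q=(4,14) nearest=4 d=5 new=(7,12) → add node 12 parent=4 cost=10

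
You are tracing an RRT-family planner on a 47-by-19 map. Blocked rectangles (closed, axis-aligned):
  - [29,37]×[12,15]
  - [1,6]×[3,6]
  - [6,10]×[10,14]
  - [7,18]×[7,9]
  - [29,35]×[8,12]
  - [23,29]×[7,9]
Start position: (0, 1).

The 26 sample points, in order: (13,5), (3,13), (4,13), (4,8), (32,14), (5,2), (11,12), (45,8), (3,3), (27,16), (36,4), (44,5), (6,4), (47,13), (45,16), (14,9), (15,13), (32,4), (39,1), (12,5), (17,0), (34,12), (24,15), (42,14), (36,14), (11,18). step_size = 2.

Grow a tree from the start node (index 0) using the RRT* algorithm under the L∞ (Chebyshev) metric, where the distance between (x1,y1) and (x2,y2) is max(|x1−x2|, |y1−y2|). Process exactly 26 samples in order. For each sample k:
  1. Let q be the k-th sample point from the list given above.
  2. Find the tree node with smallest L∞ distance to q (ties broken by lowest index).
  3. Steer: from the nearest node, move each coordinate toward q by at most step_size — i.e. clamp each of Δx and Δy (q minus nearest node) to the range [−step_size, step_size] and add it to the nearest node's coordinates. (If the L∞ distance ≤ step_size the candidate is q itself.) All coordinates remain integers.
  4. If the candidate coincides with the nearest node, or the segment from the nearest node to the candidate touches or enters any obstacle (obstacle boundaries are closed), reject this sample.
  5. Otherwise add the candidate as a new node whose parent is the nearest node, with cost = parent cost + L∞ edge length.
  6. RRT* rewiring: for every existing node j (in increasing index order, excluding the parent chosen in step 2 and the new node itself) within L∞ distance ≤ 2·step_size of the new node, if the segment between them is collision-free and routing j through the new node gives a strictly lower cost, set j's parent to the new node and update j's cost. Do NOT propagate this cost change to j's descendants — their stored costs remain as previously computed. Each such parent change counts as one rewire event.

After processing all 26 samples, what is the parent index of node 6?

Parent of node 6: 5

1. q=(13,5) nearest=0 d=13 new=(2,3) → blocked by [1,6]×[3,6], reject
2. q=(3,13) nearest=0 d=12 new=(2,3) → blocked by [1,6]×[3,6], reject
3. q=(4,13) nearest=0 d=12 new=(2,3) → blocked by [1,6]×[3,6], reject
4. q=(4,8) nearest=0 d=7 new=(2,3) → blocked by [1,6]×[3,6], reject
5. q=(32,14) nearest=0 d=32 new=(2,3) → blocked by [1,6]×[3,6], reject
6. q=(5,2) nearest=0 d=5 new=(2,2) → add node 1 parent=0 cost=2
7. q=(11,12) nearest=1 d=10 new=(4,4) → blocked by [1,6]×[3,6], reject
8. q=(45,8) nearest=1 d=43 new=(4,4) → blocked by [1,6]×[3,6], reject
9. q=(3,3) nearest=1 d=1 new=(3,3) → blocked by [1,6]×[3,6], reject
10. q=(27,16) nearest=1 d=25 new=(4,4) → blocked by [1,6]×[3,6], reject
11. q=(36,4) nearest=1 d=34 new=(4,4) → blocked by [1,6]×[3,6], reject
12. q=(44,5) nearest=1 d=42 new=(4,4) → blocked by [1,6]×[3,6], reject
13. q=(6,4) nearest=1 d=4 new=(4,4) → blocked by [1,6]×[3,6], reject
14. q=(47,13) nearest=1 d=45 new=(4,4) → blocked by [1,6]×[3,6], reject
15. q=(45,16) nearest=1 d=43 new=(4,4) → blocked by [1,6]×[3,6], reject
16. q=(14,9) nearest=1 d=12 new=(4,4) → blocked by [1,6]×[3,6], reject
17. q=(15,13) nearest=1 d=13 new=(4,4) → blocked by [1,6]×[3,6], reject
18. q=(32,4) nearest=1 d=30 new=(4,4) → blocked by [1,6]×[3,6], reject
19. q=(39,1) nearest=1 d=37 new=(4,1) → add node 2 parent=1 cost=4
20. q=(12,5) nearest=2 d=8 new=(6,3) → blocked by [1,6]×[3,6], reject
21. q=(17,0) nearest=2 d=13 new=(6,0) → add node 3 parent=2 cost=6
22. q=(34,12) nearest=3 d=28 new=(8,2) → add node 4 parent=3 cost=8
23. q=(24,15) nearest=4 d=16 new=(10,4) → add node 5 parent=4 cost=10
24. q=(42,14) nearest=5 d=32 new=(12,6) → add node 6 parent=5 cost=12
25. q=(36,14) nearest=6 d=24 new=(14,8) → blocked by [7,18]×[7,9], reject
26. q=(11,18) nearest=6 d=12 new=(11,8) → blocked by [7,18]×[7,9], reject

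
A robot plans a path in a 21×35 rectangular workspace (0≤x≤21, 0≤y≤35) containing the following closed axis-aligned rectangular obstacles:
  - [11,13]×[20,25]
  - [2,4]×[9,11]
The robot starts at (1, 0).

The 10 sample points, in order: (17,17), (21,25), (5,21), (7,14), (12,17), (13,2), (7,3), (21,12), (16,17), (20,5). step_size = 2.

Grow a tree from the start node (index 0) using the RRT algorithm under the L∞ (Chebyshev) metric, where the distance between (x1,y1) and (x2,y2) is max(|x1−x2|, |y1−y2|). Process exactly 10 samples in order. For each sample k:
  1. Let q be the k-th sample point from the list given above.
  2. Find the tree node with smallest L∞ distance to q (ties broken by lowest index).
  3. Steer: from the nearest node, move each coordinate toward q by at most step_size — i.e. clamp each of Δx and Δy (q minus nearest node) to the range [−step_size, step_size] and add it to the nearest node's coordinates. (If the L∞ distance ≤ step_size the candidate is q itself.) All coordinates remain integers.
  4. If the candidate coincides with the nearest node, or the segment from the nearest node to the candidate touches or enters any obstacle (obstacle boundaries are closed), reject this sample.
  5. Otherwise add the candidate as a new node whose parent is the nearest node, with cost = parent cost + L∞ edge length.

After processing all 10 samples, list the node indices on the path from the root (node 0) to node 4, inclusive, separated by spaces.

Path: 0 1 2 3 4

1. q=(17,17) nearest=0 d=17 new=(3,2) → add node 1 parent=0 cost=2
2. q=(21,25) nearest=1 d=23 new=(5,4) → add node 2 parent=1 cost=4
3. q=(5,21) nearest=2 d=17 new=(5,6) → add node 3 parent=2 cost=6
4. q=(7,14) nearest=3 d=8 new=(7,8) → add node 4 parent=3 cost=8
5. q=(12,17) nearest=4 d=9 new=(9,10) → add node 5 parent=4 cost=10
6. q=(13,2) nearest=4 d=6 new=(9,6) → add node 6 parent=4 cost=10
7. q=(7,3) nearest=2 d=2 new=(7,3) → add node 7 parent=2 cost=6
8. q=(21,12) nearest=5 d=12 new=(11,12) → add node 8 parent=5 cost=12
9. q=(16,17) nearest=8 d=5 new=(13,14) → add node 9 parent=8 cost=14
10. q=(20,5) nearest=8 d=9 new=(13,10) → add node 10 parent=8 cost=14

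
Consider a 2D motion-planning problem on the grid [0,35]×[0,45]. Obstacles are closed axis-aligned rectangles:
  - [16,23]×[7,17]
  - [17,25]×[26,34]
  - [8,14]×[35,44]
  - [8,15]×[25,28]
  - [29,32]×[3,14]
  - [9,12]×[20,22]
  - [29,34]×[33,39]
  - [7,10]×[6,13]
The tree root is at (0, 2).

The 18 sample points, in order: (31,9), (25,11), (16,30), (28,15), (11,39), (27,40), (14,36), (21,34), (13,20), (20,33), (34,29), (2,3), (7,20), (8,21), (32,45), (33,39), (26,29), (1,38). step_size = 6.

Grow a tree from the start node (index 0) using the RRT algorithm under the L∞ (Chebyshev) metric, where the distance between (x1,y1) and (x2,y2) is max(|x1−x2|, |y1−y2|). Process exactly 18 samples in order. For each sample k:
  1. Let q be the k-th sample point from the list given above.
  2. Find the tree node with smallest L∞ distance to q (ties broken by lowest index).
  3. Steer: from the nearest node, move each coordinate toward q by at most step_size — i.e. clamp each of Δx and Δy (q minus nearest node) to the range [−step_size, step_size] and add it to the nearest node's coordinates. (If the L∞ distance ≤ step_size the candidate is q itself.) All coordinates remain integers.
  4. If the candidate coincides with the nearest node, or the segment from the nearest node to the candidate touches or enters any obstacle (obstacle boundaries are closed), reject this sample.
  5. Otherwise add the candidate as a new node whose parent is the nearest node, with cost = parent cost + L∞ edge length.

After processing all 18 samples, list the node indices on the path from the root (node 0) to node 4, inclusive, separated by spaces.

Path: 0 1 3 4

1. q=(31,9) nearest=0 d=31 new=(6,8) → add node 1 parent=0 cost=6
2. q=(25,11) nearest=1 d=19 new=(12,11) → blocked by [7,10]×[6,13], reject
3. q=(16,30) nearest=1 d=22 new=(12,14) → blocked by [7,10]×[6,13], reject
4. q=(28,15) nearest=1 d=22 new=(12,14) → blocked by [7,10]×[6,13], reject
5. q=(11,39) nearest=1 d=31 new=(11,14) → blocked by [7,10]×[6,13], reject
6. q=(27,40) nearest=1 d=32 new=(12,14) → blocked by [7,10]×[6,13], reject
7. q=(14,36) nearest=1 d=28 new=(12,14) → blocked by [7,10]×[6,13], reject
8. q=(21,34) nearest=1 d=26 new=(12,14) → blocked by [7,10]×[6,13], reject
9. q=(13,20) nearest=1 d=12 new=(12,14) → blocked by [7,10]×[6,13], reject
10. q=(20,33) nearest=1 d=25 new=(12,14) → blocked by [7,10]×[6,13], reject
11. q=(34,29) nearest=1 d=28 new=(12,14) → blocked by [7,10]×[6,13], reject
12. q=(2,3) nearest=0 d=2 new=(2,3) → add node 2 parent=0 cost=2
13. q=(7,20) nearest=1 d=12 new=(7,14) → add node 3 parent=1 cost=12
14. q=(8,21) nearest=3 d=7 new=(8,20) → add node 4 parent=3 cost=18
15. q=(32,45) nearest=4 d=25 new=(14,26) → blocked by [8,15]×[25,28], reject
16. q=(33,39) nearest=4 d=25 new=(14,26) → blocked by [8,15]×[25,28], reject
17. q=(26,29) nearest=4 d=18 new=(14,26) → blocked by [8,15]×[25,28], reject
18. q=(1,38) nearest=4 d=18 new=(2,26) → add node 5 parent=4 cost=24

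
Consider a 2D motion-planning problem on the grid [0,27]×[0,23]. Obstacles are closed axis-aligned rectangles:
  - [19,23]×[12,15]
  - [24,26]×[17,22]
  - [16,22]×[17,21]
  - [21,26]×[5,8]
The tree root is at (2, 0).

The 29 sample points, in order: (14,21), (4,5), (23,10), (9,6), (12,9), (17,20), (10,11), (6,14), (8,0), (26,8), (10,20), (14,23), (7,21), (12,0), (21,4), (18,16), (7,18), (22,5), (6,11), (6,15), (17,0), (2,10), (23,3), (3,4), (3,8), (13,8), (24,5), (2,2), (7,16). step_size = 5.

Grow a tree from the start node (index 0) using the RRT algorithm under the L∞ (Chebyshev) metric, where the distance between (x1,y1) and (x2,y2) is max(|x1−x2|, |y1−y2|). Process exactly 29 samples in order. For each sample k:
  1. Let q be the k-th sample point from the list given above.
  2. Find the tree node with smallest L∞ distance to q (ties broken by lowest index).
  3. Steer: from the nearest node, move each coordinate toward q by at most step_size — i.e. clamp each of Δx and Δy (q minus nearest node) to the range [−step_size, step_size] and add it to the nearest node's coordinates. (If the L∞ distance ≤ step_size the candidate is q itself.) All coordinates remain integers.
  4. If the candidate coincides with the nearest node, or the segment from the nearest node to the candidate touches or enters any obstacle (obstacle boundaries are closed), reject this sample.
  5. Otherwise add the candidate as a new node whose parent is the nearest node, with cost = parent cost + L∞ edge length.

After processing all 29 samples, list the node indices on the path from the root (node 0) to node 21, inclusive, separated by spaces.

Path: 0 1 3 14 21

1. q=(14,21) nearest=0 d=21 new=(7,5) → add node 1 parent=0 cost=5
2. q=(4,5) nearest=1 d=3 new=(4,5) → add node 2 parent=1 cost=8
3. q=(23,10) nearest=1 d=16 new=(12,10) → add node 3 parent=1 cost=10
4. q=(9,6) nearest=1 d=2 new=(9,6) → add node 4 parent=1 cost=7
5. q=(12,9) nearest=3 d=1 new=(12,9) → add node 5 parent=3 cost=11
6. q=(17,20) nearest=3 d=10 new=(17,15) → add node 6 parent=3 cost=15
7. q=(10,11) nearest=3 d=2 new=(10,11) → add node 7 parent=3 cost=12
8. q=(6,14) nearest=7 d=4 new=(6,14) → add node 8 parent=7 cost=16
9. q=(8,0) nearest=1 d=5 new=(8,0) → add node 9 parent=1 cost=10
10. q=(26,8) nearest=6 d=9 new=(22,10) → blocked by [19,23]×[12,15], reject
11. q=(10,20) nearest=8 d=6 new=(10,19) → add node 10 parent=8 cost=21
12. q=(14,23) nearest=10 d=4 new=(14,23) → add node 11 parent=10 cost=25
13. q=(7,21) nearest=10 d=3 new=(7,21) → add node 12 parent=10 cost=24
14. q=(12,0) nearest=9 d=4 new=(12,0) → add node 13 parent=9 cost=14
15. q=(21,4) nearest=3 d=9 new=(17,5) → add node 14 parent=3 cost=15
16. q=(18,16) nearest=6 d=1 new=(18,16) → add node 15 parent=6 cost=16
17. q=(7,18) nearest=10 d=3 new=(7,18) → add node 16 parent=10 cost=24
18. q=(22,5) nearest=14 d=5 new=(22,5) → blocked by [21,26]×[5,8], reject
19. q=(6,11) nearest=8 d=3 new=(6,11) → add node 17 parent=8 cost=19
20. q=(6,15) nearest=8 d=1 new=(6,15) → add node 18 parent=8 cost=17
21. q=(17,0) nearest=13 d=5 new=(17,0) → add node 19 parent=13 cost=19
22. q=(2,10) nearest=8 d=4 new=(2,10) → add node 20 parent=8 cost=20
23. q=(23,3) nearest=14 d=6 new=(22,3) → add node 21 parent=14 cost=20
24. q=(3,4) nearest=2 d=1 new=(3,4) → add node 22 parent=2 cost=9
25. q=(3,8) nearest=20 d=2 new=(3,8) → add node 23 parent=20 cost=22
26. q=(13,8) nearest=5 d=1 new=(13,8) → add node 24 parent=5 cost=12
27. q=(24,5) nearest=21 d=2 new=(24,5) → blocked by [21,26]×[5,8], reject
28. q=(2,2) nearest=0 d=2 new=(2,2) → add node 25 parent=0 cost=2
29. q=(7,16) nearest=18 d=1 new=(7,16) → add node 26 parent=18 cost=18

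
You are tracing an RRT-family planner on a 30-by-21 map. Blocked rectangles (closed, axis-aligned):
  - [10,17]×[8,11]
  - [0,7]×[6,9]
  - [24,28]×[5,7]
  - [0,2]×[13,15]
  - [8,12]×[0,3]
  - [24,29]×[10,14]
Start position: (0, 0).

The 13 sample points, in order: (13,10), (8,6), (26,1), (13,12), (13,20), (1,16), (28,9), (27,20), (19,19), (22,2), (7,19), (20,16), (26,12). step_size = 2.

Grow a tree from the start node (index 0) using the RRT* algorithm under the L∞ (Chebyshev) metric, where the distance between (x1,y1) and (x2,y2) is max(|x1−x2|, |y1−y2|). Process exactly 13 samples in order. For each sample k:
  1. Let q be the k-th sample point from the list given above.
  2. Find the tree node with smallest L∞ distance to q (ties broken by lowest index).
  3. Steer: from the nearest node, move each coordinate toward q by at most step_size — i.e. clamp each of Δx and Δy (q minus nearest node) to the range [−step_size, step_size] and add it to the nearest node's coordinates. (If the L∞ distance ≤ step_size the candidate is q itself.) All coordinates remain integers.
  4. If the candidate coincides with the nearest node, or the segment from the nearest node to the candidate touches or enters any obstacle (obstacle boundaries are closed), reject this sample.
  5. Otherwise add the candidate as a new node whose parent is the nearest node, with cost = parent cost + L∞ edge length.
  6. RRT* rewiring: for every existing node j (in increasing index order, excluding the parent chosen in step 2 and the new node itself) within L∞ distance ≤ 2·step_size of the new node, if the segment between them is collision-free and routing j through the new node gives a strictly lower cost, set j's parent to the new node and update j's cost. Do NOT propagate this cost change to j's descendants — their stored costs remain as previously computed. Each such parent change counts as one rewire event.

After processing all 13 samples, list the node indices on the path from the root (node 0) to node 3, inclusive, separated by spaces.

1. q=(13,10) nearest=0 d=13 new=(2,2) → add node 1 parent=0 cost=2
2. q=(8,6) nearest=1 d=6 new=(4,4) → add node 2 parent=1 cost=4
3. q=(26,1) nearest=2 d=22 new=(6,2) → add node 3 parent=2 cost=6
4. q=(13,12) nearest=2 d=9 new=(6,6) → blocked by [0,7]×[6,9], reject
5. q=(13,20) nearest=2 d=16 new=(6,6) → blocked by [0,7]×[6,9], reject
6. q=(1,16) nearest=2 d=12 new=(2,6) → blocked by [0,7]×[6,9], reject
7. q=(28,9) nearest=3 d=22 new=(8,4) → add node 4 parent=3 cost=8
8. q=(27,20) nearest=4 d=19 new=(10,6) → add node 5 parent=4 cost=10
9. q=(19,19) nearest=5 d=13 new=(12,8) → blocked by [10,17]×[8,11], reject
10. q=(22,2) nearest=5 d=12 new=(12,4) → add node 6 parent=5 cost=12
11. q=(7,19) nearest=5 d=13 new=(8,8) → add node 7 parent=5 cost=12
12. q=(20,16) nearest=5 d=10 new=(12,8) → blocked by [10,17]×[8,11], reject
13. q=(26,12) nearest=6 d=14 new=(14,6) → add node 8 parent=6 cost=14

Path: 0 1 2 3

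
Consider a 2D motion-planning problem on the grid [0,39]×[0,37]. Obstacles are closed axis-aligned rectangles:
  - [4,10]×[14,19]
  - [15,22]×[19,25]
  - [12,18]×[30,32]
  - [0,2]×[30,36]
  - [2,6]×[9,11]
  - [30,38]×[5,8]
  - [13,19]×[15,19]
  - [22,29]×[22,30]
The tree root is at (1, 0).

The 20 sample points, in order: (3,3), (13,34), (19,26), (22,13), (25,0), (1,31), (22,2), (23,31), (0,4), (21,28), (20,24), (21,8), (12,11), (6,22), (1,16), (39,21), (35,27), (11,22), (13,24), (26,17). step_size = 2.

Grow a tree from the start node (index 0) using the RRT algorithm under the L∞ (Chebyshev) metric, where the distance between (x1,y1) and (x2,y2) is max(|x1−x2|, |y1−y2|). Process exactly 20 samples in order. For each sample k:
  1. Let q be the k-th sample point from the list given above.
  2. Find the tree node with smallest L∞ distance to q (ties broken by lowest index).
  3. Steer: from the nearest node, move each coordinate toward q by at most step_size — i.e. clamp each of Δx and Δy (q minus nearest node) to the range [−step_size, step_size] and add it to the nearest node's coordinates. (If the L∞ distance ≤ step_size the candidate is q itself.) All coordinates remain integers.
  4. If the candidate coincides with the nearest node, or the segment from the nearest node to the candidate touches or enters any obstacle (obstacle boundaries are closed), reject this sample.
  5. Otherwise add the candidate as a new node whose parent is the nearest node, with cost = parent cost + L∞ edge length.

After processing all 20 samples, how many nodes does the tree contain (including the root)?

1. q=(3,3) nearest=0 d=3 new=(3,2) → add node 1 parent=0 cost=2
2. q=(13,34) nearest=1 d=32 new=(5,4) → add node 2 parent=1 cost=4
3. q=(19,26) nearest=2 d=22 new=(7,6) → add node 3 parent=2 cost=6
4. q=(22,13) nearest=3 d=15 new=(9,8) → add node 4 parent=3 cost=8
5. q=(25,0) nearest=4 d=16 new=(11,6) → add node 5 parent=4 cost=10
6. q=(1,31) nearest=4 d=23 new=(7,10) → add node 6 parent=4 cost=10
7. q=(22,2) nearest=5 d=11 new=(13,4) → add node 7 parent=5 cost=12
8. q=(23,31) nearest=6 d=21 new=(9,12) → add node 8 parent=6 cost=12
9. q=(0,4) nearest=1 d=3 new=(1,4) → add node 9 parent=1 cost=4
10. q=(21,28) nearest=8 d=16 new=(11,14) → add node 10 parent=8 cost=14
11. q=(20,24) nearest=10 d=10 new=(13,16) → blocked by [13,19]×[15,19], reject
12. q=(21,8) nearest=7 d=8 new=(15,6) → add node 11 parent=7 cost=14
13. q=(12,11) nearest=4 d=3 new=(11,10) → add node 12 parent=4 cost=10
14. q=(6,22) nearest=10 d=8 new=(9,16) → blocked by [4,10]×[14,19], reject
15. q=(1,16) nearest=6 d=6 new=(5,12) → blocked by [2,6]×[9,11], reject
16. q=(39,21) nearest=11 d=24 new=(17,8) → add node 13 parent=11 cost=16
17. q=(35,27) nearest=13 d=19 new=(19,10) → add node 14 parent=13 cost=18
18. q=(11,22) nearest=10 d=8 new=(11,16) → add node 15 parent=10 cost=16
19. q=(13,24) nearest=15 d=8 new=(13,18) → blocked by [13,19]×[15,19], reject
20. q=(26,17) nearest=14 d=7 new=(21,12) → add node 16 parent=14 cost=20

Node count: 17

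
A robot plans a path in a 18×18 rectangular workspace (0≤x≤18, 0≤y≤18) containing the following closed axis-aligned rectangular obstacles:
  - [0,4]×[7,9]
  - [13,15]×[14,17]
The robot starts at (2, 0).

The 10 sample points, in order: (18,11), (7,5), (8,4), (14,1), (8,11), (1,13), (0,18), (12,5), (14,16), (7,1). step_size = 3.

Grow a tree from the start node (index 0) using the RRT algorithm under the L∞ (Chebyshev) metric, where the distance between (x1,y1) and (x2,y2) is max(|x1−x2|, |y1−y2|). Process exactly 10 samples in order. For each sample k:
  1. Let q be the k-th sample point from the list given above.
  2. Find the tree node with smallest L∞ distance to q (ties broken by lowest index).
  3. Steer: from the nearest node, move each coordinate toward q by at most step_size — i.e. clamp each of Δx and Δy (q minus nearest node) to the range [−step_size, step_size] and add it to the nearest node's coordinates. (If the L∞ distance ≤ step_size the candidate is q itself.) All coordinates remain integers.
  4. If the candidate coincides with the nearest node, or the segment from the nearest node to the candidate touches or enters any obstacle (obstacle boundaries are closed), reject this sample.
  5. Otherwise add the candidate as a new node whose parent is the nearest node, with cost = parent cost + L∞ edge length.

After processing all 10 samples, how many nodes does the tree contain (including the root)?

1. q=(18,11) nearest=0 d=16 new=(5,3) → add node 1 parent=0 cost=3
2. q=(7,5) nearest=1 d=2 new=(7,5) → add node 2 parent=1 cost=5
3. q=(8,4) nearest=2 d=1 new=(8,4) → add node 3 parent=2 cost=6
4. q=(14,1) nearest=3 d=6 new=(11,1) → add node 4 parent=3 cost=9
5. q=(8,11) nearest=2 d=6 new=(8,8) → add node 5 parent=2 cost=8
6. q=(1,13) nearest=5 d=7 new=(5,11) → add node 6 parent=5 cost=11
7. q=(0,18) nearest=6 d=7 new=(2,14) → add node 7 parent=6 cost=14
8. q=(12,5) nearest=3 d=4 new=(11,5) → add node 8 parent=3 cost=9
9. q=(14,16) nearest=5 d=8 new=(11,11) → add node 9 parent=5 cost=11
10. q=(7,1) nearest=1 d=2 new=(7,1) → add node 10 parent=1 cost=5

Node count: 11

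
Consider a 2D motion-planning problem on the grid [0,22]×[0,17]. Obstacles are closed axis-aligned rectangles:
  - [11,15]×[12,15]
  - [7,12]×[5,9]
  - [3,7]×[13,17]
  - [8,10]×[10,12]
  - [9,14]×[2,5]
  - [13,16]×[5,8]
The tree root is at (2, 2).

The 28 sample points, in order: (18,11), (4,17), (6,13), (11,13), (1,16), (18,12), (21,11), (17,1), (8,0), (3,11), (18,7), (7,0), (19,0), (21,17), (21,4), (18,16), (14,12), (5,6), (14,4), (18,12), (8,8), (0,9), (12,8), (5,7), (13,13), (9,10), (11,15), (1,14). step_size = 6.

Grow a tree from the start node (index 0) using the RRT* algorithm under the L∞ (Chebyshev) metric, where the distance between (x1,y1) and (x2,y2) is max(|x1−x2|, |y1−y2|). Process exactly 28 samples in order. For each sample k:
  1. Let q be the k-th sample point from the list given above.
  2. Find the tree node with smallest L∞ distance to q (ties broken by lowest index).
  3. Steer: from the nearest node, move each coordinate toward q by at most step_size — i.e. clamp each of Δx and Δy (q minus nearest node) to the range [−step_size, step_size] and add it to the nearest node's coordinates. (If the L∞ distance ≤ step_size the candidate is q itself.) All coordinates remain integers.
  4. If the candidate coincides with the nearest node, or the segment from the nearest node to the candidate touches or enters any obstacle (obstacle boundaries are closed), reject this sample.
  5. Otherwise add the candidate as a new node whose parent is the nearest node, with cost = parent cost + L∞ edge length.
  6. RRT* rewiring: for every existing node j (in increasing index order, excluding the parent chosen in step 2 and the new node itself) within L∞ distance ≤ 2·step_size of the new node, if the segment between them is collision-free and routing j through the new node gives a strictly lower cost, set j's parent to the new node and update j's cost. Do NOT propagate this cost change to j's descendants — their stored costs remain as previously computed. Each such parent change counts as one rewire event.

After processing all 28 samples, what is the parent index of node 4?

1. q=(18,11) nearest=0 d=16 new=(8,8) → blocked by [7,12]×[5,9], reject
2. q=(4,17) nearest=0 d=15 new=(4,8) → add node 1 parent=0 cost=6
3. q=(6,13) nearest=1 d=5 new=(6,13) → blocked by [3,7]×[13,17], reject
4. q=(11,13) nearest=1 d=7 new=(10,13) → blocked by [8,10]×[10,12], reject
5. q=(1,16) nearest=1 d=8 new=(1,14) → add node 2 parent=1 cost=12
6. q=(18,12) nearest=1 d=14 new=(10,12) → blocked by [8,10]×[10,12], reject
7. q=(21,11) nearest=1 d=17 new=(10,11) → blocked by [8,10]×[10,12], reject
8. q=(17,1) nearest=1 d=13 new=(10,2) → blocked by [7,12]×[5,9], reject
9. q=(8,0) nearest=0 d=6 new=(8,0) → add node 3 parent=0 cost=6
10. q=(3,11) nearest=1 d=3 new=(3,11) → add node 4 parent=1 cost=9
11. q=(18,7) nearest=3 d=10 new=(14,6) → blocked by [9,14]×[2,5], reject
12. q=(7,0) nearest=3 d=1 new=(7,0) → add node 5 parent=3 cost=7
13. q=(19,0) nearest=3 d=11 new=(14,0) → add node 6 parent=3 cost=12
14. q=(21,17) nearest=1 d=17 new=(10,14) → blocked by [8,10]×[10,12], reject
15. q=(21,4) nearest=6 d=7 new=(20,4) → add node 7 parent=6 cost=18
16. q=(18,16) nearest=7 d=12 new=(18,10) → add node 8 parent=7 cost=24
17. q=(14,12) nearest=8 d=4 new=(14,12) → blocked by [11,15]×[12,15], reject
18. q=(5,6) nearest=1 d=2 new=(5,6) → add node 9 parent=1 cost=8
19. q=(14,4) nearest=6 d=4 new=(14,4) → blocked by [9,14]×[2,5], reject
20. q=(18,12) nearest=8 d=2 new=(18,12) → add node 10 parent=8 cost=26
21. q=(8,8) nearest=9 d=3 new=(8,8) → blocked by [7,12]×[5,9], reject
22. q=(0,9) nearest=4 d=3 new=(0,9) → add node 11 parent=4 cost=12
23. q=(12,8) nearest=8 d=6 new=(12,8) → blocked by [7,12]×[5,9], reject
24. q=(5,7) nearest=1 d=1 new=(5,7) → add node 12 parent=1 cost=7
25. q=(13,13) nearest=8 d=5 new=(13,13) → blocked by [11,15]×[12,15], reject
26. q=(9,10) nearest=9 d=4 new=(9,10) → blocked by [7,12]×[5,9], reject
27. q=(11,15) nearest=1 d=7 new=(10,14) → blocked by [8,10]×[10,12], reject
28. q=(1,14) nearest=2 d=0 → coincident, reject

Parent of node 4: 1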